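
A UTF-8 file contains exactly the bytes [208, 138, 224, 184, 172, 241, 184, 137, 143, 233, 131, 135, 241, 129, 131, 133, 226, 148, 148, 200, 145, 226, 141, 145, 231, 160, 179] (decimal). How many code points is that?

9

Byte at offset 0: 0xD0 = 11010000 → 2-byte char (#1). Advance 2.
Byte at offset 2: 0xE0 = 11100000 → 3-byte char (#2). Advance 3.
Byte at offset 5: 0xF1 = 11110001 → 4-byte char (#3). Advance 4.
Byte at offset 9: 0xE9 = 11101001 → 3-byte char (#4). Advance 3.
Byte at offset 12: 0xF1 = 11110001 → 4-byte char (#5). Advance 4.
Byte at offset 16: 0xE2 = 11100010 → 3-byte char (#6). Advance 3.
Byte at offset 19: 0xC8 = 11001000 → 2-byte char (#7). Advance 2.
Byte at offset 21: 0xE2 = 11100010 → 3-byte char (#8). Advance 3.
Byte at offset 24: 0xE7 = 11100111 → 3-byte char (#9). Advance 3.
Reached end at offset 27 after 9 code points.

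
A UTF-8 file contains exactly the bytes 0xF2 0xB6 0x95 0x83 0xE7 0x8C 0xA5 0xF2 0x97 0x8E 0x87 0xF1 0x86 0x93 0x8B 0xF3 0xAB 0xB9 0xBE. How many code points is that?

5

Byte at offset 0: 0xF2 = 11110010 → 4-byte char (#1). Advance 4.
Byte at offset 4: 0xE7 = 11100111 → 3-byte char (#2). Advance 3.
Byte at offset 7: 0xF2 = 11110010 → 4-byte char (#3). Advance 4.
Byte at offset 11: 0xF1 = 11110001 → 4-byte char (#4). Advance 4.
Byte at offset 15: 0xF3 = 11110011 → 4-byte char (#5). Advance 4.
Reached end at offset 19 after 5 code points.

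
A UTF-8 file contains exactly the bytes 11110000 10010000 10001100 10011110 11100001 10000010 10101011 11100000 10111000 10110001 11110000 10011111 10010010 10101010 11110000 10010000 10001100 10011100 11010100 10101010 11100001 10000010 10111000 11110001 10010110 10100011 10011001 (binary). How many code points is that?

8

Byte at offset 0: 0xF0 = 11110000 → 4-byte char (#1). Advance 4.
Byte at offset 4: 0xE1 = 11100001 → 3-byte char (#2). Advance 3.
Byte at offset 7: 0xE0 = 11100000 → 3-byte char (#3). Advance 3.
Byte at offset 10: 0xF0 = 11110000 → 4-byte char (#4). Advance 4.
Byte at offset 14: 0xF0 = 11110000 → 4-byte char (#5). Advance 4.
Byte at offset 18: 0xD4 = 11010100 → 2-byte char (#6). Advance 2.
Byte at offset 20: 0xE1 = 11100001 → 3-byte char (#7). Advance 3.
Byte at offset 23: 0xF1 = 11110001 → 4-byte char (#8). Advance 4.
Reached end at offset 27 after 8 code points.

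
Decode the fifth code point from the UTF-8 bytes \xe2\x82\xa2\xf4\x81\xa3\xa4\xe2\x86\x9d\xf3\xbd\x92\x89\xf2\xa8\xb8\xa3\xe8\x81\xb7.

U+A8E23

Offset 0: leading byte 0xE2 = 11100010 → 3-byte char #1 = E2 82 A2.
Offset 3: leading byte 0xF4 = 11110100 → 4-byte char #2 = F4 81 A3 A4.
Offset 7: leading byte 0xE2 = 11100010 → 3-byte char #3 = E2 86 9D.
Offset 10: leading byte 0xF3 = 11110011 → 4-byte char #4 = F3 BD 92 89.
Offset 14: leading byte 0xF2 = 11110010 → 4-byte char #5 = F2 A8 B8 A3.
Leading byte 0xF2 = 11110010 matches 11110xxx → 4-byte sequence.
Byte 1: 0xF2 = 11110010, payload 010 (3 bits).
Byte 2: 0xA8 = 10101000 (10xxxxxx ✓), payload 101000.
Byte 3: 0xB8 = 10111000 (10xxxxxx ✓), payload 111000.
Byte 4: 0xA3 = 10100011 (10xxxxxx ✓), payload 100011.
Concatenate: 010101000111000100011 = 0xA8E23 (21 bits → U+A8E23).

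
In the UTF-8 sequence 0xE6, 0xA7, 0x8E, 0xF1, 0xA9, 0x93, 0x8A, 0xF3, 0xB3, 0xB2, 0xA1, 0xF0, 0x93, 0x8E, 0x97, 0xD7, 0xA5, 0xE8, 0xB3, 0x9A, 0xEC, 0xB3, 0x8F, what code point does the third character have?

Offset 0: leading byte 0xE6 = 11100110 → 3-byte char #1 = E6 A7 8E.
Offset 3: leading byte 0xF1 = 11110001 → 4-byte char #2 = F1 A9 93 8A.
Offset 7: leading byte 0xF3 = 11110011 → 4-byte char #3 = F3 B3 B2 A1.
Leading byte 0xF3 = 11110011 matches 11110xxx → 4-byte sequence.
Byte 1: 0xF3 = 11110011, payload 011 (3 bits).
Byte 2: 0xB3 = 10110011 (10xxxxxx ✓), payload 110011.
Byte 3: 0xB2 = 10110010 (10xxxxxx ✓), payload 110010.
Byte 4: 0xA1 = 10100001 (10xxxxxx ✓), payload 100001.
Concatenate: 011110011110010100001 = 0xF3CA1 (21 bits → U+F3CA1).

U+F3CA1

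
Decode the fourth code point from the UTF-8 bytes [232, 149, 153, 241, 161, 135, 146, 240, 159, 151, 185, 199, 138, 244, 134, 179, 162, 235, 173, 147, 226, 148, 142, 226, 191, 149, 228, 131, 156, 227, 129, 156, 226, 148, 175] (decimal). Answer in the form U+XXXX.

U+01CA

Offset 0: leading byte 0xE8 = 11101000 → 3-byte char #1 = E8 95 99.
Offset 3: leading byte 0xF1 = 11110001 → 4-byte char #2 = F1 A1 87 92.
Offset 7: leading byte 0xF0 = 11110000 → 4-byte char #3 = F0 9F 97 B9.
Offset 11: leading byte 0xC7 = 11000111 → 2-byte char #4 = C7 8A.
Leading byte 0xC7 = 11000111 matches 110xxxxx → 2-byte sequence.
Byte 1: 0xC7 = 11000111, payload 00111 (5 bits).
Byte 2: 0x8A = 10001010 (10xxxxxx ✓), payload 001010.
Concatenate: 00111001010 = 0x1CA (11 bits → U+01CA).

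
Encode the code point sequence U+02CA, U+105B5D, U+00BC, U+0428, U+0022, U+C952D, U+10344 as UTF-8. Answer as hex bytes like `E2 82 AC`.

U+02CA: 2-byte form → CB 8A.
U+105B5D: 4-byte form → F4 85 AD 9D.
U+00BC: 2-byte form → C2 BC.
U+0428: 2-byte form → D0 A8.
U+0022: 1-byte form → 22.
U+C952D: 4-byte form → F3 89 94 AD.
U+10344: 4-byte form → F0 90 8D 84.
Concatenated (19 bytes): CB 8A F4 85 AD 9D C2 BC D0 A8 22 F3 89 94 AD F0 90 8D 84.

CB 8A F4 85 AD 9D C2 BC D0 A8 22 F3 89 94 AD F0 90 8D 84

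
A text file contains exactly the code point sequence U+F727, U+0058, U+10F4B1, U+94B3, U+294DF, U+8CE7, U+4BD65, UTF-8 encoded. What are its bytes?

EF 9C A7 58 F4 8F 92 B1 E9 92 B3 F0 A9 93 9F E8 B3 A7 F1 8B B5 A5

U+F727: 3-byte form → EF 9C A7.
U+0058: 1-byte form → 58.
U+10F4B1: 4-byte form → F4 8F 92 B1.
U+94B3: 3-byte form → E9 92 B3.
U+294DF: 4-byte form → F0 A9 93 9F.
U+8CE7: 3-byte form → E8 B3 A7.
U+4BD65: 4-byte form → F1 8B B5 A5.
Concatenated (22 bytes): EF 9C A7 58 F4 8F 92 B1 E9 92 B3 F0 A9 93 9F E8 B3 A7 F1 8B B5 A5.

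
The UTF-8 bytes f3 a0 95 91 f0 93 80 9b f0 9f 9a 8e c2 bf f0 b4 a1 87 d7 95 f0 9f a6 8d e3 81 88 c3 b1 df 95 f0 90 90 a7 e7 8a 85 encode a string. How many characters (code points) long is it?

12

Byte at offset 0: 0xF3 = 11110011 → 4-byte char (#1). Advance 4.
Byte at offset 4: 0xF0 = 11110000 → 4-byte char (#2). Advance 4.
Byte at offset 8: 0xF0 = 11110000 → 4-byte char (#3). Advance 4.
Byte at offset 12: 0xC2 = 11000010 → 2-byte char (#4). Advance 2.
Byte at offset 14: 0xF0 = 11110000 → 4-byte char (#5). Advance 4.
Byte at offset 18: 0xD7 = 11010111 → 2-byte char (#6). Advance 2.
Byte at offset 20: 0xF0 = 11110000 → 4-byte char (#7). Advance 4.
Byte at offset 24: 0xE3 = 11100011 → 3-byte char (#8). Advance 3.
Byte at offset 27: 0xC3 = 11000011 → 2-byte char (#9). Advance 2.
Byte at offset 29: 0xDF = 11011111 → 2-byte char (#10). Advance 2.
Byte at offset 31: 0xF0 = 11110000 → 4-byte char (#11). Advance 4.
Byte at offset 35: 0xE7 = 11100111 → 3-byte char (#12). Advance 3.
Reached end at offset 38 after 12 code points.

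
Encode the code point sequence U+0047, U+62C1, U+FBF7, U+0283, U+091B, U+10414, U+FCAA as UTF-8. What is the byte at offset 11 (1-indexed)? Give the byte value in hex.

1-indexed offset 11 is 0-indexed offset 10.
U+0047 → 1-byte form 47 at offsets 0–0.
U+62C1 → 3-byte form E6 8B 81 at offsets 1–3.
U+FBF7 → 3-byte form EF AF B7 at offsets 4–6.
U+0283 → 2-byte form CA 83 at offsets 7–8.
U+091B → 3-byte form E0 A4 9B at offsets 9–11.
Offset 10 falls in char 5's range; it's byte 2 of E0 A4 9B = 0xA4.

0xA4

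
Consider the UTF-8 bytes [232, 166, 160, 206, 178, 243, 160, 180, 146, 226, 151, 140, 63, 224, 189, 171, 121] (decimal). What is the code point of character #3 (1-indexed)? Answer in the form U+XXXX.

Offset 0: leading byte 0xE8 = 11101000 → 3-byte char #1 = E8 A6 A0.
Offset 3: leading byte 0xCE = 11001110 → 2-byte char #2 = CE B2.
Offset 5: leading byte 0xF3 = 11110011 → 4-byte char #3 = F3 A0 B4 92.
Leading byte 0xF3 = 11110011 matches 11110xxx → 4-byte sequence.
Byte 1: 0xF3 = 11110011, payload 011 (3 bits).
Byte 2: 0xA0 = 10100000 (10xxxxxx ✓), payload 100000.
Byte 3: 0xB4 = 10110100 (10xxxxxx ✓), payload 110100.
Byte 4: 0x92 = 10010010 (10xxxxxx ✓), payload 010010.
Concatenate: 011100000110100010010 = 0xE0D12 (21 bits → U+E0D12).

U+E0D12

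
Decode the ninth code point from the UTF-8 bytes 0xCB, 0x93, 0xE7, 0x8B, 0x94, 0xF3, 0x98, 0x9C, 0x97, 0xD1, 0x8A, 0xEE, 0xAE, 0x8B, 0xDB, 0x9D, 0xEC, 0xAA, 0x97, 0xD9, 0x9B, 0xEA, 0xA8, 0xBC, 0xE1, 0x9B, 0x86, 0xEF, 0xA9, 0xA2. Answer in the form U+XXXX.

U+AA3C

Offset 0: leading byte 0xCB = 11001011 → 2-byte char #1 = CB 93.
Offset 2: leading byte 0xE7 = 11100111 → 3-byte char #2 = E7 8B 94.
Offset 5: leading byte 0xF3 = 11110011 → 4-byte char #3 = F3 98 9C 97.
Offset 9: leading byte 0xD1 = 11010001 → 2-byte char #4 = D1 8A.
Offset 11: leading byte 0xEE = 11101110 → 3-byte char #5 = EE AE 8B.
Offset 14: leading byte 0xDB = 11011011 → 2-byte char #6 = DB 9D.
Offset 16: leading byte 0xEC = 11101100 → 3-byte char #7 = EC AA 97.
Offset 19: leading byte 0xD9 = 11011001 → 2-byte char #8 = D9 9B.
Offset 21: leading byte 0xEA = 11101010 → 3-byte char #9 = EA A8 BC.
Leading byte 0xEA = 11101010 matches 1110xxxx → 3-byte sequence.
Byte 1: 0xEA = 11101010, payload 1010 (4 bits).
Byte 2: 0xA8 = 10101000 (10xxxxxx ✓), payload 101000.
Byte 3: 0xBC = 10111100 (10xxxxxx ✓), payload 111100.
Concatenate: 1010101000111100 = 0xAA3C (16 bits → U+AA3C).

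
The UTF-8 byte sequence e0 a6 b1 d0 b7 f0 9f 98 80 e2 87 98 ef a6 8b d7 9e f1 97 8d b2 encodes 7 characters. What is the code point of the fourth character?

U+21D8

Offset 0: leading byte 0xE0 = 11100000 → 3-byte char #1 = E0 A6 B1.
Offset 3: leading byte 0xD0 = 11010000 → 2-byte char #2 = D0 B7.
Offset 5: leading byte 0xF0 = 11110000 → 4-byte char #3 = F0 9F 98 80.
Offset 9: leading byte 0xE2 = 11100010 → 3-byte char #4 = E2 87 98.
Leading byte 0xE2 = 11100010 matches 1110xxxx → 3-byte sequence.
Byte 1: 0xE2 = 11100010, payload 0010 (4 bits).
Byte 2: 0x87 = 10000111 (10xxxxxx ✓), payload 000111.
Byte 3: 0x98 = 10011000 (10xxxxxx ✓), payload 011000.
Concatenate: 0010000111011000 = 0x21D8 (16 bits → U+21D8).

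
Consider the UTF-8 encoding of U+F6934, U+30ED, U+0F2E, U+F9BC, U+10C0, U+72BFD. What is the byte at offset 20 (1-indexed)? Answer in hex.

1-indexed offset 20 is 0-indexed offset 19.
U+F6934 → 4-byte form F3 B6 A4 B4 at offsets 0–3.
U+30ED → 3-byte form E3 83 AD at offsets 4–6.
U+0F2E → 3-byte form E0 BC AE at offsets 7–9.
U+F9BC → 3-byte form EF A6 BC at offsets 10–12.
U+10C0 → 3-byte form E1 83 80 at offsets 13–15.
U+72BFD → 4-byte form F1 B2 AF BD at offsets 16–19.
Offset 19 falls in char 6's range; it's byte 4 of F1 B2 AF BD = 0xBD.

0xBD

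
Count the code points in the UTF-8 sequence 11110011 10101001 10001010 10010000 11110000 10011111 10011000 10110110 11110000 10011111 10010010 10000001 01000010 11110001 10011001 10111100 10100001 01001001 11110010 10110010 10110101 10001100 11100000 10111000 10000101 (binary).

8

Byte at offset 0: 0xF3 = 11110011 → 4-byte char (#1). Advance 4.
Byte at offset 4: 0xF0 = 11110000 → 4-byte char (#2). Advance 4.
Byte at offset 8: 0xF0 = 11110000 → 4-byte char (#3). Advance 4.
Byte at offset 12: 0x42 = 01000010 → 1-byte char (#4). Advance 1.
Byte at offset 13: 0xF1 = 11110001 → 4-byte char (#5). Advance 4.
Byte at offset 17: 0x49 = 01001001 → 1-byte char (#6). Advance 1.
Byte at offset 18: 0xF2 = 11110010 → 4-byte char (#7). Advance 4.
Byte at offset 22: 0xE0 = 11100000 → 3-byte char (#8). Advance 3.
Reached end at offset 25 after 8 code points.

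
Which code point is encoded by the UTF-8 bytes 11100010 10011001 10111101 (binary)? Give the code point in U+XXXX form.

Leading byte 0xE2 = 11100010 matches 1110xxxx → 3-byte sequence.
Byte 1: 0xE2 = 11100010, payload 0010 (4 bits).
Byte 2: 0x99 = 10011001 (10xxxxxx ✓), payload 011001.
Byte 3: 0xBD = 10111101 (10xxxxxx ✓), payload 111101.
Concatenate: 0010011001111101 = 0x267D (16 bits → U+267D).

U+267D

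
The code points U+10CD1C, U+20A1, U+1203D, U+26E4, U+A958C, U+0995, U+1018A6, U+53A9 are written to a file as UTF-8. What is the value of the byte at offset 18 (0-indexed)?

U+10CD1C → 4-byte form F4 8C B4 9C at offsets 0–3.
U+20A1 → 3-byte form E2 82 A1 at offsets 4–6.
U+1203D → 4-byte form F0 92 80 BD at offsets 7–10.
U+26E4 → 3-byte form E2 9B A4 at offsets 11–13.
U+A958C → 4-byte form F2 A9 96 8C at offsets 14–17.
U+0995 → 3-byte form E0 A6 95 at offsets 18–20.
Offset 18 falls in char 6's range; it's byte 1 of E0 A6 95 = 0xE0.

0xE0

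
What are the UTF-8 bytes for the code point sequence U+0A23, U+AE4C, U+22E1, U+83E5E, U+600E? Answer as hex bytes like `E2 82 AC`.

U+0A23: 3-byte form → E0 A8 A3.
U+AE4C: 3-byte form → EA B9 8C.
U+22E1: 3-byte form → E2 8B A1.
U+83E5E: 4-byte form → F2 83 B9 9E.
U+600E: 3-byte form → E6 80 8E.
Concatenated (16 bytes): E0 A8 A3 EA B9 8C E2 8B A1 F2 83 B9 9E E6 80 8E.

E0 A8 A3 EA B9 8C E2 8B A1 F2 83 B9 9E E6 80 8E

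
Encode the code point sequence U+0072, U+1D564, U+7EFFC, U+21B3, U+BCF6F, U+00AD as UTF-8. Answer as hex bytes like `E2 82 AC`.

72 F0 9D 95 A4 F1 BE BF BC E2 86 B3 F2 BC BD AF C2 AD

U+0072: 1-byte form → 72.
U+1D564: 4-byte form → F0 9D 95 A4.
U+7EFFC: 4-byte form → F1 BE BF BC.
U+21B3: 3-byte form → E2 86 B3.
U+BCF6F: 4-byte form → F2 BC BD AF.
U+00AD: 2-byte form → C2 AD.
Concatenated (18 bytes): 72 F0 9D 95 A4 F1 BE BF BC E2 86 B3 F2 BC BD AF C2 AD.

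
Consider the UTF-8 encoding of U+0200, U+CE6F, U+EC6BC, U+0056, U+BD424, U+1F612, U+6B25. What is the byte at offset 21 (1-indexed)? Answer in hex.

1-indexed offset 21 is 0-indexed offset 20.
U+0200 → 2-byte form C8 80 at offsets 0–1.
U+CE6F → 3-byte form EC B9 AF at offsets 2–4.
U+EC6BC → 4-byte form F3 AC 9A BC at offsets 5–8.
U+0056 → 1-byte form 56 at offsets 9–9.
U+BD424 → 4-byte form F2 BD 90 A4 at offsets 10–13.
U+1F612 → 4-byte form F0 9F 98 92 at offsets 14–17.
U+6B25 → 3-byte form E6 AC A5 at offsets 18–20.
Offset 20 falls in char 7's range; it's byte 3 of E6 AC A5 = 0xA5.

0xA5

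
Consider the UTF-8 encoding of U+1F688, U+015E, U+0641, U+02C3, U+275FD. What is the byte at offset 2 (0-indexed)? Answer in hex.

U+1F688 → 4-byte form F0 9F 9A 88 at offsets 0–3.
Offset 2 falls in char 1's range; it's byte 3 of F0 9F 9A 88 = 0x9A.

0x9A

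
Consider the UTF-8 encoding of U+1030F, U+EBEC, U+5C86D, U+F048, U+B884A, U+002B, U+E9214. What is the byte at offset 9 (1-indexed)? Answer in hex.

1-indexed offset 9 is 0-indexed offset 8.
U+1030F → 4-byte form F0 90 8C 8F at offsets 0–3.
U+EBEC → 3-byte form EE AF AC at offsets 4–6.
U+5C86D → 4-byte form F1 9C A1 AD at offsets 7–10.
Offset 8 falls in char 3's range; it's byte 2 of F1 9C A1 AD = 0x9C.

0x9C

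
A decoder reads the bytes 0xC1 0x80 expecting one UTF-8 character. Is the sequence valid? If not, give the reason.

Leading byte 0xC1 = 11000001 → 2-byte form.
Continuation bytes all match 10xxxxxx. Payload decodes to 0x40.
But 0x40 < 0x80, the minimum for a 2-byte sequence — this is an overlong encoding.

invalid (overlong encoding)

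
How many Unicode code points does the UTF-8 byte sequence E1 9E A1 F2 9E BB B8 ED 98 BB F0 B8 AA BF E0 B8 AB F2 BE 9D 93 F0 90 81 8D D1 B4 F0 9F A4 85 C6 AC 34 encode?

11

Byte at offset 0: 0xE1 = 11100001 → 3-byte char (#1). Advance 3.
Byte at offset 3: 0xF2 = 11110010 → 4-byte char (#2). Advance 4.
Byte at offset 7: 0xED = 11101101 → 3-byte char (#3). Advance 3.
Byte at offset 10: 0xF0 = 11110000 → 4-byte char (#4). Advance 4.
Byte at offset 14: 0xE0 = 11100000 → 3-byte char (#5). Advance 3.
Byte at offset 17: 0xF2 = 11110010 → 4-byte char (#6). Advance 4.
Byte at offset 21: 0xF0 = 11110000 → 4-byte char (#7). Advance 4.
Byte at offset 25: 0xD1 = 11010001 → 2-byte char (#8). Advance 2.
Byte at offset 27: 0xF0 = 11110000 → 4-byte char (#9). Advance 4.
Byte at offset 31: 0xC6 = 11000110 → 2-byte char (#10). Advance 2.
Byte at offset 33: 0x34 = 00110100 → 1-byte char (#11). Advance 1.
Reached end at offset 34 after 11 code points.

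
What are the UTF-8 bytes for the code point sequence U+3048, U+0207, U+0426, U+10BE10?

U+3048: 3-byte form → E3 81 88.
U+0207: 2-byte form → C8 87.
U+0426: 2-byte form → D0 A6.
U+10BE10: 4-byte form → F4 8B B8 90.
Concatenated (11 bytes): E3 81 88 C8 87 D0 A6 F4 8B B8 90.

E3 81 88 C8 87 D0 A6 F4 8B B8 90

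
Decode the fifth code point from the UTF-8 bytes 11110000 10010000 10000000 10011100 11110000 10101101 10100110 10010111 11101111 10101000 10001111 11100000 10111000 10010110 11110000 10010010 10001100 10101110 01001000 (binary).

U+1232E

Offset 0: leading byte 0xF0 = 11110000 → 4-byte char #1 = F0 90 80 9C.
Offset 4: leading byte 0xF0 = 11110000 → 4-byte char #2 = F0 AD A6 97.
Offset 8: leading byte 0xEF = 11101111 → 3-byte char #3 = EF A8 8F.
Offset 11: leading byte 0xE0 = 11100000 → 3-byte char #4 = E0 B8 96.
Offset 14: leading byte 0xF0 = 11110000 → 4-byte char #5 = F0 92 8C AE.
Leading byte 0xF0 = 11110000 matches 11110xxx → 4-byte sequence.
Byte 1: 0xF0 = 11110000, payload 000 (3 bits).
Byte 2: 0x92 = 10010010 (10xxxxxx ✓), payload 010010.
Byte 3: 0x8C = 10001100 (10xxxxxx ✓), payload 001100.
Byte 4: 0xAE = 10101110 (10xxxxxx ✓), payload 101110.
Concatenate: 000010010001100101110 = 0x1232E (21 bits → U+1232E).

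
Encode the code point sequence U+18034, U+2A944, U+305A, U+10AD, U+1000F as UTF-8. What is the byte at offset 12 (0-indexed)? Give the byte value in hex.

U+18034 → 4-byte form F0 98 80 B4 at offsets 0–3.
U+2A944 → 4-byte form F0 AA A5 84 at offsets 4–7.
U+305A → 3-byte form E3 81 9A at offsets 8–10.
U+10AD → 3-byte form E1 82 AD at offsets 11–13.
Offset 12 falls in char 4's range; it's byte 2 of E1 82 AD = 0x82.

0x82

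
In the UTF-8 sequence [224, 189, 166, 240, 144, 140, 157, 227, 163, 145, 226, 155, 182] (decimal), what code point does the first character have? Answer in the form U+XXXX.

Offset 0: leading byte 0xE0 = 11100000 → 3-byte char #1 = E0 BD A6.
Leading byte 0xE0 = 11100000 matches 1110xxxx → 3-byte sequence.
Byte 1: 0xE0 = 11100000, payload 0000 (4 bits).
Byte 2: 0xBD = 10111101 (10xxxxxx ✓), payload 111101.
Byte 3: 0xA6 = 10100110 (10xxxxxx ✓), payload 100110.
Concatenate: 0000111101100110 = 0xF66 (16 bits → U+0F66).

U+0F66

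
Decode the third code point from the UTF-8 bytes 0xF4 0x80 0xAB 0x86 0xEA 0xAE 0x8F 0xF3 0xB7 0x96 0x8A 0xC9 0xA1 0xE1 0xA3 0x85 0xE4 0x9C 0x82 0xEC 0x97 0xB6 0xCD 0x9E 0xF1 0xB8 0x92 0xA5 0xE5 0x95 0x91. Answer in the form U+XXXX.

U+F758A

Offset 0: leading byte 0xF4 = 11110100 → 4-byte char #1 = F4 80 AB 86.
Offset 4: leading byte 0xEA = 11101010 → 3-byte char #2 = EA AE 8F.
Offset 7: leading byte 0xF3 = 11110011 → 4-byte char #3 = F3 B7 96 8A.
Leading byte 0xF3 = 11110011 matches 11110xxx → 4-byte sequence.
Byte 1: 0xF3 = 11110011, payload 011 (3 bits).
Byte 2: 0xB7 = 10110111 (10xxxxxx ✓), payload 110111.
Byte 3: 0x96 = 10010110 (10xxxxxx ✓), payload 010110.
Byte 4: 0x8A = 10001010 (10xxxxxx ✓), payload 001010.
Concatenate: 011110111010110001010 = 0xF758A (21 bits → U+F758A).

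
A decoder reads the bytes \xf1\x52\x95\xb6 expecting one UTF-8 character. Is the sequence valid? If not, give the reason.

Leading byte 0xF1 = 11110001 → 4-byte form.
Byte 2 is 0x52 = 01010010, which is not 10xxxxxx — expected a continuation byte.

invalid (non-continuation byte where continuation expected)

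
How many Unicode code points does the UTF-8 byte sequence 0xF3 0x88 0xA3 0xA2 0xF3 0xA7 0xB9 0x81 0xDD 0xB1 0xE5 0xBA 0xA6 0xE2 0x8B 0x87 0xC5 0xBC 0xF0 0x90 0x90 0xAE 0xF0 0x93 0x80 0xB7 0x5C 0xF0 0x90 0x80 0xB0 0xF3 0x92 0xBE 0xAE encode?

11

Byte at offset 0: 0xF3 = 11110011 → 4-byte char (#1). Advance 4.
Byte at offset 4: 0xF3 = 11110011 → 4-byte char (#2). Advance 4.
Byte at offset 8: 0xDD = 11011101 → 2-byte char (#3). Advance 2.
Byte at offset 10: 0xE5 = 11100101 → 3-byte char (#4). Advance 3.
Byte at offset 13: 0xE2 = 11100010 → 3-byte char (#5). Advance 3.
Byte at offset 16: 0xC5 = 11000101 → 2-byte char (#6). Advance 2.
Byte at offset 18: 0xF0 = 11110000 → 4-byte char (#7). Advance 4.
Byte at offset 22: 0xF0 = 11110000 → 4-byte char (#8). Advance 4.
Byte at offset 26: 0x5C = 01011100 → 1-byte char (#9). Advance 1.
Byte at offset 27: 0xF0 = 11110000 → 4-byte char (#10). Advance 4.
Byte at offset 31: 0xF3 = 11110011 → 4-byte char (#11). Advance 4.
Reached end at offset 35 after 11 code points.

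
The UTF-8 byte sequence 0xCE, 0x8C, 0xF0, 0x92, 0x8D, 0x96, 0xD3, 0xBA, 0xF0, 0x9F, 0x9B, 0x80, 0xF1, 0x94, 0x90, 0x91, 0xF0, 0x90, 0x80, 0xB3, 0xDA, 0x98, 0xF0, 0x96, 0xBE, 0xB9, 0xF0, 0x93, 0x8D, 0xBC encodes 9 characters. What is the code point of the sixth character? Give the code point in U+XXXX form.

U+10033

Offset 0: leading byte 0xCE = 11001110 → 2-byte char #1 = CE 8C.
Offset 2: leading byte 0xF0 = 11110000 → 4-byte char #2 = F0 92 8D 96.
Offset 6: leading byte 0xD3 = 11010011 → 2-byte char #3 = D3 BA.
Offset 8: leading byte 0xF0 = 11110000 → 4-byte char #4 = F0 9F 9B 80.
Offset 12: leading byte 0xF1 = 11110001 → 4-byte char #5 = F1 94 90 91.
Offset 16: leading byte 0xF0 = 11110000 → 4-byte char #6 = F0 90 80 B3.
Leading byte 0xF0 = 11110000 matches 11110xxx → 4-byte sequence.
Byte 1: 0xF0 = 11110000, payload 000 (3 bits).
Byte 2: 0x90 = 10010000 (10xxxxxx ✓), payload 010000.
Byte 3: 0x80 = 10000000 (10xxxxxx ✓), payload 000000.
Byte 4: 0xB3 = 10110011 (10xxxxxx ✓), payload 110011.
Concatenate: 000010000000000110011 = 0x10033 (21 bits → U+10033).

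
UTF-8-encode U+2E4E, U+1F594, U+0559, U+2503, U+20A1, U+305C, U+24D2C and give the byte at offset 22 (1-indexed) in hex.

1-indexed offset 22 is 0-indexed offset 21.
U+2E4E → 3-byte form E2 B9 8E at offsets 0–2.
U+1F594 → 4-byte form F0 9F 96 94 at offsets 3–6.
U+0559 → 2-byte form D5 99 at offsets 7–8.
U+2503 → 3-byte form E2 94 83 at offsets 9–11.
U+20A1 → 3-byte form E2 82 A1 at offsets 12–14.
U+305C → 3-byte form E3 81 9C at offsets 15–17.
U+24D2C → 4-byte form F0 A4 B4 AC at offsets 18–21.
Offset 21 falls in char 7's range; it's byte 4 of F0 A4 B4 AC = 0xAC.

0xAC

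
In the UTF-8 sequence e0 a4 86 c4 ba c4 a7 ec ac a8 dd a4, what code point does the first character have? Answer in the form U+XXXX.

U+0906

Offset 0: leading byte 0xE0 = 11100000 → 3-byte char #1 = E0 A4 86.
Leading byte 0xE0 = 11100000 matches 1110xxxx → 3-byte sequence.
Byte 1: 0xE0 = 11100000, payload 0000 (4 bits).
Byte 2: 0xA4 = 10100100 (10xxxxxx ✓), payload 100100.
Byte 3: 0x86 = 10000110 (10xxxxxx ✓), payload 000110.
Concatenate: 0000100100000110 = 0x906 (16 bits → U+0906).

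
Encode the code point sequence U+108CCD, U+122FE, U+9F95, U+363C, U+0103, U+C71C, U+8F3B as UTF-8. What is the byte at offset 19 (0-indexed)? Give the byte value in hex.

U+108CCD → 4-byte form F4 88 B3 8D at offsets 0–3.
U+122FE → 4-byte form F0 92 8B BE at offsets 4–7.
U+9F95 → 3-byte form E9 BE 95 at offsets 8–10.
U+363C → 3-byte form E3 98 BC at offsets 11–13.
U+0103 → 2-byte form C4 83 at offsets 14–15.
U+C71C → 3-byte form EC 9C 9C at offsets 16–18.
U+8F3B → 3-byte form E8 BC BB at offsets 19–21.
Offset 19 falls in char 7's range; it's byte 1 of E8 BC BB = 0xE8.

0xE8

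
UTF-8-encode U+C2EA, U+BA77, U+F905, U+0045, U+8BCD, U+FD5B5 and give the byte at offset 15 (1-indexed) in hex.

1-indexed offset 15 is 0-indexed offset 14.
U+C2EA → 3-byte form EC 8B AA at offsets 0–2.
U+BA77 → 3-byte form EB A9 B7 at offsets 3–5.
U+F905 → 3-byte form EF A4 85 at offsets 6–8.
U+0045 → 1-byte form 45 at offsets 9–9.
U+8BCD → 3-byte form E8 AF 8D at offsets 10–12.
U+FD5B5 → 4-byte form F3 BD 96 B5 at offsets 13–16.
Offset 14 falls in char 6's range; it's byte 2 of F3 BD 96 B5 = 0xBD.

0xBD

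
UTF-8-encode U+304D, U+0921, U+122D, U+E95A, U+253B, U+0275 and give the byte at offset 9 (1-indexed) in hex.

0xAD

1-indexed offset 9 is 0-indexed offset 8.
U+304D → 3-byte form E3 81 8D at offsets 0–2.
U+0921 → 3-byte form E0 A4 A1 at offsets 3–5.
U+122D → 3-byte form E1 88 AD at offsets 6–8.
Offset 8 falls in char 3's range; it's byte 3 of E1 88 AD = 0xAD.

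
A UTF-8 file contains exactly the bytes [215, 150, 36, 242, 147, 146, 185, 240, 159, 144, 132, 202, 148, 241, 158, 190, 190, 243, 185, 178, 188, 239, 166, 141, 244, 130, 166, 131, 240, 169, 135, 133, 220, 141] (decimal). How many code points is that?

11

Byte at offset 0: 0xD7 = 11010111 → 2-byte char (#1). Advance 2.
Byte at offset 2: 0x24 = 00100100 → 1-byte char (#2). Advance 1.
Byte at offset 3: 0xF2 = 11110010 → 4-byte char (#3). Advance 4.
Byte at offset 7: 0xF0 = 11110000 → 4-byte char (#4). Advance 4.
Byte at offset 11: 0xCA = 11001010 → 2-byte char (#5). Advance 2.
Byte at offset 13: 0xF1 = 11110001 → 4-byte char (#6). Advance 4.
Byte at offset 17: 0xF3 = 11110011 → 4-byte char (#7). Advance 4.
Byte at offset 21: 0xEF = 11101111 → 3-byte char (#8). Advance 3.
Byte at offset 24: 0xF4 = 11110100 → 4-byte char (#9). Advance 4.
Byte at offset 28: 0xF0 = 11110000 → 4-byte char (#10). Advance 4.
Byte at offset 32: 0xDC = 11011100 → 2-byte char (#11). Advance 2.
Reached end at offset 34 after 11 code points.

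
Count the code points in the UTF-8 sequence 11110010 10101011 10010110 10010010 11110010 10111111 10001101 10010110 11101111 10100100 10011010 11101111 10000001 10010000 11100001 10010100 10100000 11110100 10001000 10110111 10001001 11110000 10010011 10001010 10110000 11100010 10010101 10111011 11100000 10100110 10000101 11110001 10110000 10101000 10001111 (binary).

Byte at offset 0: 0xF2 = 11110010 → 4-byte char (#1). Advance 4.
Byte at offset 4: 0xF2 = 11110010 → 4-byte char (#2). Advance 4.
Byte at offset 8: 0xEF = 11101111 → 3-byte char (#3). Advance 3.
Byte at offset 11: 0xEF = 11101111 → 3-byte char (#4). Advance 3.
Byte at offset 14: 0xE1 = 11100001 → 3-byte char (#5). Advance 3.
Byte at offset 17: 0xF4 = 11110100 → 4-byte char (#6). Advance 4.
Byte at offset 21: 0xF0 = 11110000 → 4-byte char (#7). Advance 4.
Byte at offset 25: 0xE2 = 11100010 → 3-byte char (#8). Advance 3.
Byte at offset 28: 0xE0 = 11100000 → 3-byte char (#9). Advance 3.
Byte at offset 31: 0xF1 = 11110001 → 4-byte char (#10). Advance 4.
Reached end at offset 35 after 10 code points.

10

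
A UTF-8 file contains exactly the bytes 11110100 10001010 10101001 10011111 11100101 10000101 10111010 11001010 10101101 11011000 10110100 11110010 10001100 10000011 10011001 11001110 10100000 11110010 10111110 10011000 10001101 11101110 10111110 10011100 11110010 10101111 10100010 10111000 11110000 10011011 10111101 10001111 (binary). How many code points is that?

Byte at offset 0: 0xF4 = 11110100 → 4-byte char (#1). Advance 4.
Byte at offset 4: 0xE5 = 11100101 → 3-byte char (#2). Advance 3.
Byte at offset 7: 0xCA = 11001010 → 2-byte char (#3). Advance 2.
Byte at offset 9: 0xD8 = 11011000 → 2-byte char (#4). Advance 2.
Byte at offset 11: 0xF2 = 11110010 → 4-byte char (#5). Advance 4.
Byte at offset 15: 0xCE = 11001110 → 2-byte char (#6). Advance 2.
Byte at offset 17: 0xF2 = 11110010 → 4-byte char (#7). Advance 4.
Byte at offset 21: 0xEE = 11101110 → 3-byte char (#8). Advance 3.
Byte at offset 24: 0xF2 = 11110010 → 4-byte char (#9). Advance 4.
Byte at offset 28: 0xF0 = 11110000 → 4-byte char (#10). Advance 4.
Reached end at offset 32 after 10 code points.

10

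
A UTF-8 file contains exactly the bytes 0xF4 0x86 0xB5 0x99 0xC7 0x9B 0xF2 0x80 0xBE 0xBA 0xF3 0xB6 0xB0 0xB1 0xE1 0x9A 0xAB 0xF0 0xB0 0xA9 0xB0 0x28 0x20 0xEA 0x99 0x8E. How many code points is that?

9

Byte at offset 0: 0xF4 = 11110100 → 4-byte char (#1). Advance 4.
Byte at offset 4: 0xC7 = 11000111 → 2-byte char (#2). Advance 2.
Byte at offset 6: 0xF2 = 11110010 → 4-byte char (#3). Advance 4.
Byte at offset 10: 0xF3 = 11110011 → 4-byte char (#4). Advance 4.
Byte at offset 14: 0xE1 = 11100001 → 3-byte char (#5). Advance 3.
Byte at offset 17: 0xF0 = 11110000 → 4-byte char (#6). Advance 4.
Byte at offset 21: 0x28 = 00101000 → 1-byte char (#7). Advance 1.
Byte at offset 22: 0x20 = 00100000 → 1-byte char (#8). Advance 1.
Byte at offset 23: 0xEA = 11101010 → 3-byte char (#9). Advance 3.
Reached end at offset 26 after 9 code points.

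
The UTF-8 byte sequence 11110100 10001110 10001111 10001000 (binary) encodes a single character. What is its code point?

U+10E3C8

Leading byte 0xF4 = 11110100 matches 11110xxx → 4-byte sequence.
Byte 1: 0xF4 = 11110100, payload 100 (3 bits).
Byte 2: 0x8E = 10001110 (10xxxxxx ✓), payload 001110.
Byte 3: 0x8F = 10001111 (10xxxxxx ✓), payload 001111.
Byte 4: 0x88 = 10001000 (10xxxxxx ✓), payload 001000.
Concatenate: 100001110001111001000 = 0x10E3C8 (21 bits → U+10E3C8).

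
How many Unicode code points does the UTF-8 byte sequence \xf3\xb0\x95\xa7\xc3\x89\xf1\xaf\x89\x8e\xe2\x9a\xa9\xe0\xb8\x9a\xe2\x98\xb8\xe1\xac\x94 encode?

Byte at offset 0: 0xF3 = 11110011 → 4-byte char (#1). Advance 4.
Byte at offset 4: 0xC3 = 11000011 → 2-byte char (#2). Advance 2.
Byte at offset 6: 0xF1 = 11110001 → 4-byte char (#3). Advance 4.
Byte at offset 10: 0xE2 = 11100010 → 3-byte char (#4). Advance 3.
Byte at offset 13: 0xE0 = 11100000 → 3-byte char (#5). Advance 3.
Byte at offset 16: 0xE2 = 11100010 → 3-byte char (#6). Advance 3.
Byte at offset 19: 0xE1 = 11100001 → 3-byte char (#7). Advance 3.
Reached end at offset 22 after 7 code points.

7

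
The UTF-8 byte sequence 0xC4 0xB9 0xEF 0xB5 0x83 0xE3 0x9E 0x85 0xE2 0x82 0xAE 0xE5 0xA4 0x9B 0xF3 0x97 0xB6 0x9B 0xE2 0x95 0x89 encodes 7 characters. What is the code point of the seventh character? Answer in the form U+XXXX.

U+2549

Offset 0: leading byte 0xC4 = 11000100 → 2-byte char #1 = C4 B9.
Offset 2: leading byte 0xEF = 11101111 → 3-byte char #2 = EF B5 83.
Offset 5: leading byte 0xE3 = 11100011 → 3-byte char #3 = E3 9E 85.
Offset 8: leading byte 0xE2 = 11100010 → 3-byte char #4 = E2 82 AE.
Offset 11: leading byte 0xE5 = 11100101 → 3-byte char #5 = E5 A4 9B.
Offset 14: leading byte 0xF3 = 11110011 → 4-byte char #6 = F3 97 B6 9B.
Offset 18: leading byte 0xE2 = 11100010 → 3-byte char #7 = E2 95 89.
Leading byte 0xE2 = 11100010 matches 1110xxxx → 3-byte sequence.
Byte 1: 0xE2 = 11100010, payload 0010 (4 bits).
Byte 2: 0x95 = 10010101 (10xxxxxx ✓), payload 010101.
Byte 3: 0x89 = 10001001 (10xxxxxx ✓), payload 001001.
Concatenate: 0010010101001001 = 0x2549 (16 bits → U+2549).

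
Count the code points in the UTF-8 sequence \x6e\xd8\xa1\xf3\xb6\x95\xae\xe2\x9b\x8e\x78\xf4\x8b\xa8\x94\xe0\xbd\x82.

7

Byte at offset 0: 0x6E = 01101110 → 1-byte char (#1). Advance 1.
Byte at offset 1: 0xD8 = 11011000 → 2-byte char (#2). Advance 2.
Byte at offset 3: 0xF3 = 11110011 → 4-byte char (#3). Advance 4.
Byte at offset 7: 0xE2 = 11100010 → 3-byte char (#4). Advance 3.
Byte at offset 10: 0x78 = 01111000 → 1-byte char (#5). Advance 1.
Byte at offset 11: 0xF4 = 11110100 → 4-byte char (#6). Advance 4.
Byte at offset 15: 0xE0 = 11100000 → 3-byte char (#7). Advance 3.
Reached end at offset 18 after 7 code points.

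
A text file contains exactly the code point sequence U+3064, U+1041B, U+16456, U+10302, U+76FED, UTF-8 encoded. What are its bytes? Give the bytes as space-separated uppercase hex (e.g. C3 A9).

E3 81 A4 F0 90 90 9B F0 96 91 96 F0 90 8C 82 F1 B6 BF AD

U+3064: 3-byte form → E3 81 A4.
U+1041B: 4-byte form → F0 90 90 9B.
U+16456: 4-byte form → F0 96 91 96.
U+10302: 4-byte form → F0 90 8C 82.
U+76FED: 4-byte form → F1 B6 BF AD.
Concatenated (19 bytes): E3 81 A4 F0 90 90 9B F0 96 91 96 F0 90 8C 82 F1 B6 BF AD.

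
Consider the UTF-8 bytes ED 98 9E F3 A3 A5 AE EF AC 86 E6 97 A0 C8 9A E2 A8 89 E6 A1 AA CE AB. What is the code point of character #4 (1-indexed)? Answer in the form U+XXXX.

Offset 0: leading byte 0xED = 11101101 → 3-byte char #1 = ED 98 9E.
Offset 3: leading byte 0xF3 = 11110011 → 4-byte char #2 = F3 A3 A5 AE.
Offset 7: leading byte 0xEF = 11101111 → 3-byte char #3 = EF AC 86.
Offset 10: leading byte 0xE6 = 11100110 → 3-byte char #4 = E6 97 A0.
Leading byte 0xE6 = 11100110 matches 1110xxxx → 3-byte sequence.
Byte 1: 0xE6 = 11100110, payload 0110 (4 bits).
Byte 2: 0x97 = 10010111 (10xxxxxx ✓), payload 010111.
Byte 3: 0xA0 = 10100000 (10xxxxxx ✓), payload 100000.
Concatenate: 0110010111100000 = 0x65E0 (16 bits → U+65E0).

U+65E0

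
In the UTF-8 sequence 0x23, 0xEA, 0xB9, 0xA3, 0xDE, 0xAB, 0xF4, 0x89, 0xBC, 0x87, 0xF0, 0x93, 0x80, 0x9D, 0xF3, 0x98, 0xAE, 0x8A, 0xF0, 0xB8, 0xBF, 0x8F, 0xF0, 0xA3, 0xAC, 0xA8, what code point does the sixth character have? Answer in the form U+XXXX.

U+D8B8A

Offset 0: leading byte 0x23 = 00100011 → 1-byte char #1 = 23.
Offset 1: leading byte 0xEA = 11101010 → 3-byte char #2 = EA B9 A3.
Offset 4: leading byte 0xDE = 11011110 → 2-byte char #3 = DE AB.
Offset 6: leading byte 0xF4 = 11110100 → 4-byte char #4 = F4 89 BC 87.
Offset 10: leading byte 0xF0 = 11110000 → 4-byte char #5 = F0 93 80 9D.
Offset 14: leading byte 0xF3 = 11110011 → 4-byte char #6 = F3 98 AE 8A.
Leading byte 0xF3 = 11110011 matches 11110xxx → 4-byte sequence.
Byte 1: 0xF3 = 11110011, payload 011 (3 bits).
Byte 2: 0x98 = 10011000 (10xxxxxx ✓), payload 011000.
Byte 3: 0xAE = 10101110 (10xxxxxx ✓), payload 101110.
Byte 4: 0x8A = 10001010 (10xxxxxx ✓), payload 001010.
Concatenate: 011011000101110001010 = 0xD8B8A (21 bits → U+D8B8A).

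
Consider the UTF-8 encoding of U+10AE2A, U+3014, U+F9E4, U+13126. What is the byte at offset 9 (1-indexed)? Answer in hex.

0xA7

1-indexed offset 9 is 0-indexed offset 8.
U+10AE2A → 4-byte form F4 8A B8 AA at offsets 0–3.
U+3014 → 3-byte form E3 80 94 at offsets 4–6.
U+F9E4 → 3-byte form EF A7 A4 at offsets 7–9.
Offset 8 falls in char 3's range; it's byte 2 of EF A7 A4 = 0xA7.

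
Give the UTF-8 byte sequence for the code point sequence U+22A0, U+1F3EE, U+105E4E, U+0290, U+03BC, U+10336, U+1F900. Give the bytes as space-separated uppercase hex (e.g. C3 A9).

E2 8A A0 F0 9F 8F AE F4 85 B9 8E CA 90 CE BC F0 90 8C B6 F0 9F A4 80

U+22A0: 3-byte form → E2 8A A0.
U+1F3EE: 4-byte form → F0 9F 8F AE.
U+105E4E: 4-byte form → F4 85 B9 8E.
U+0290: 2-byte form → CA 90.
U+03BC: 2-byte form → CE BC.
U+10336: 4-byte form → F0 90 8C B6.
U+1F900: 4-byte form → F0 9F A4 80.
Concatenated (23 bytes): E2 8A A0 F0 9F 8F AE F4 85 B9 8E CA 90 CE BC F0 90 8C B6 F0 9F A4 80.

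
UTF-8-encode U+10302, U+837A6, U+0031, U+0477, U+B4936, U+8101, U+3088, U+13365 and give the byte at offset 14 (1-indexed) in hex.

1-indexed offset 14 is 0-indexed offset 13.
U+10302 → 4-byte form F0 90 8C 82 at offsets 0–3.
U+837A6 → 4-byte form F2 83 9E A6 at offsets 4–7.
U+0031 → 1-byte form 31 at offsets 8–8.
U+0477 → 2-byte form D1 B7 at offsets 9–10.
U+B4936 → 4-byte form F2 B4 A4 B6 at offsets 11–14.
Offset 13 falls in char 5's range; it's byte 3 of F2 B4 A4 B6 = 0xA4.

0xA4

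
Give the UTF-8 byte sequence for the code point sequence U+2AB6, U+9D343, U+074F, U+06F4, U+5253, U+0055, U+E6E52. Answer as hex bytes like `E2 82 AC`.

U+2AB6: 3-byte form → E2 AA B6.
U+9D343: 4-byte form → F2 9D 8D 83.
U+074F: 2-byte form → DD 8F.
U+06F4: 2-byte form → DB B4.
U+5253: 3-byte form → E5 89 93.
U+0055: 1-byte form → 55.
U+E6E52: 4-byte form → F3 A6 B9 92.
Concatenated (19 bytes): E2 AA B6 F2 9D 8D 83 DD 8F DB B4 E5 89 93 55 F3 A6 B9 92.

E2 AA B6 F2 9D 8D 83 DD 8F DB B4 E5 89 93 55 F3 A6 B9 92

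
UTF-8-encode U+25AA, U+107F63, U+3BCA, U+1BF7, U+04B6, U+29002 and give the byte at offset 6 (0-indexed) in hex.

0xA3

U+25AA → 3-byte form E2 96 AA at offsets 0–2.
U+107F63 → 4-byte form F4 87 BD A3 at offsets 3–6.
Offset 6 falls in char 2's range; it's byte 4 of F4 87 BD A3 = 0xA3.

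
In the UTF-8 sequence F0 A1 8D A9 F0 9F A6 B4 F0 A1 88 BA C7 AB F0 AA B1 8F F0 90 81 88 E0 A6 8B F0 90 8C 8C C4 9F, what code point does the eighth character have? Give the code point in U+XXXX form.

U+1030C

Offset 0: leading byte 0xF0 = 11110000 → 4-byte char #1 = F0 A1 8D A9.
Offset 4: leading byte 0xF0 = 11110000 → 4-byte char #2 = F0 9F A6 B4.
Offset 8: leading byte 0xF0 = 11110000 → 4-byte char #3 = F0 A1 88 BA.
Offset 12: leading byte 0xC7 = 11000111 → 2-byte char #4 = C7 AB.
Offset 14: leading byte 0xF0 = 11110000 → 4-byte char #5 = F0 AA B1 8F.
Offset 18: leading byte 0xF0 = 11110000 → 4-byte char #6 = F0 90 81 88.
Offset 22: leading byte 0xE0 = 11100000 → 3-byte char #7 = E0 A6 8B.
Offset 25: leading byte 0xF0 = 11110000 → 4-byte char #8 = F0 90 8C 8C.
Leading byte 0xF0 = 11110000 matches 11110xxx → 4-byte sequence.
Byte 1: 0xF0 = 11110000, payload 000 (3 bits).
Byte 2: 0x90 = 10010000 (10xxxxxx ✓), payload 010000.
Byte 3: 0x8C = 10001100 (10xxxxxx ✓), payload 001100.
Byte 4: 0x8C = 10001100 (10xxxxxx ✓), payload 001100.
Concatenate: 000010000001100001100 = 0x1030C (21 bits → U+1030C).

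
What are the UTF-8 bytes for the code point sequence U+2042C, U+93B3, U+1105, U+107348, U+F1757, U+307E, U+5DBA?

F0 A0 90 AC E9 8E B3 E1 84 85 F4 87 8D 88 F3 B1 9D 97 E3 81 BE E5 B6 BA

U+2042C: 4-byte form → F0 A0 90 AC.
U+93B3: 3-byte form → E9 8E B3.
U+1105: 3-byte form → E1 84 85.
U+107348: 4-byte form → F4 87 8D 88.
U+F1757: 4-byte form → F3 B1 9D 97.
U+307E: 3-byte form → E3 81 BE.
U+5DBA: 3-byte form → E5 B6 BA.
Concatenated (24 bytes): F0 A0 90 AC E9 8E B3 E1 84 85 F4 87 8D 88 F3 B1 9D 97 E3 81 BE E5 B6 BA.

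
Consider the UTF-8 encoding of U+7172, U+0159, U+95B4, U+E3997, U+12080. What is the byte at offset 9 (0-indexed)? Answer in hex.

U+7172 → 3-byte form E7 85 B2 at offsets 0–2.
U+0159 → 2-byte form C5 99 at offsets 3–4.
U+95B4 → 3-byte form E9 96 B4 at offsets 5–7.
U+E3997 → 4-byte form F3 A3 A6 97 at offsets 8–11.
Offset 9 falls in char 4's range; it's byte 2 of F3 A3 A6 97 = 0xA3.

0xA3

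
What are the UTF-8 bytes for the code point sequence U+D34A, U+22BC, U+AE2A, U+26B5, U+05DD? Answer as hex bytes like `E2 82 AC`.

U+D34A: 3-byte form → ED 8D 8A.
U+22BC: 3-byte form → E2 8A BC.
U+AE2A: 3-byte form → EA B8 AA.
U+26B5: 3-byte form → E2 9A B5.
U+05DD: 2-byte form → D7 9D.
Concatenated (14 bytes): ED 8D 8A E2 8A BC EA B8 AA E2 9A B5 D7 9D.

ED 8D 8A E2 8A BC EA B8 AA E2 9A B5 D7 9D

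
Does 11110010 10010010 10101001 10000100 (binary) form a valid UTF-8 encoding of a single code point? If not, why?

Leading byte 0xF2 = 11110010 → 4-byte form.
Continuation bytes 0x92=10010010, 0xA9=10101001, 0x84=10000100 all match 10xxxxxx.
Decoded value 0x92A44 is ≥ 0x10000 (shortest form) and not a surrogate.

valid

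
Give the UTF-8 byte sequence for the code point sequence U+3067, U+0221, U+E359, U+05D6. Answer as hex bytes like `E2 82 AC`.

E3 81 A7 C8 A1 EE 8D 99 D7 96

U+3067: 3-byte form → E3 81 A7.
U+0221: 2-byte form → C8 A1.
U+E359: 3-byte form → EE 8D 99.
U+05D6: 2-byte form → D7 96.
Concatenated (10 bytes): E3 81 A7 C8 A1 EE 8D 99 D7 96.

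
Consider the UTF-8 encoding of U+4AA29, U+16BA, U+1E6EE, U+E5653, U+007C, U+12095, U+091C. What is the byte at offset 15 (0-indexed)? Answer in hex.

U+4AA29 → 4-byte form F1 8A A8 A9 at offsets 0–3.
U+16BA → 3-byte form E1 9A BA at offsets 4–6.
U+1E6EE → 4-byte form F0 9E 9B AE at offsets 7–10.
U+E5653 → 4-byte form F3 A5 99 93 at offsets 11–14.
U+007C → 1-byte form 7C at offsets 15–15.
Offset 15 falls in char 5's range; it's byte 1 of 7C = 0x7C.

0x7C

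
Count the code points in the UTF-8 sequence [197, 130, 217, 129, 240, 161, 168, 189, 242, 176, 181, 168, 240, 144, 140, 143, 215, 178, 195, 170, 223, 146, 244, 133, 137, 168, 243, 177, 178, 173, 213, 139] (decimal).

11

Byte at offset 0: 0xC5 = 11000101 → 2-byte char (#1). Advance 2.
Byte at offset 2: 0xD9 = 11011001 → 2-byte char (#2). Advance 2.
Byte at offset 4: 0xF0 = 11110000 → 4-byte char (#3). Advance 4.
Byte at offset 8: 0xF2 = 11110010 → 4-byte char (#4). Advance 4.
Byte at offset 12: 0xF0 = 11110000 → 4-byte char (#5). Advance 4.
Byte at offset 16: 0xD7 = 11010111 → 2-byte char (#6). Advance 2.
Byte at offset 18: 0xC3 = 11000011 → 2-byte char (#7). Advance 2.
Byte at offset 20: 0xDF = 11011111 → 2-byte char (#8). Advance 2.
Byte at offset 22: 0xF4 = 11110100 → 4-byte char (#9). Advance 4.
Byte at offset 26: 0xF3 = 11110011 → 4-byte char (#10). Advance 4.
Byte at offset 30: 0xD5 = 11010101 → 2-byte char (#11). Advance 2.
Reached end at offset 32 after 11 code points.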